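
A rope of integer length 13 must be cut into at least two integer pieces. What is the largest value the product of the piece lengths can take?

108

Fill P[k] for k=2..13: at each k try every first piece i and multiply by the better of (k−i) uncut or P[k−i].
P[2] = 1×max(1,0) = 1×1 = 1
P[3] = max(1×2, 2×1) = 2
P[4] = max(1×3, 2×2, 3×1) = 4
P[5] = max(1×4, 2×3, 3×2, 4×1) = 6
P[6] = max(1×6, 2×4, 3×3, 4×2, 5×1) = 9
P[7] = max(1×9, 2×6, 3×4, 4×3, 5×2, 6×1) = 12
P[8] = max(1×12, 2×9, 3×6, …, 6×2, 7×1) = 18
P[9] = max(1×18, 2×12, 3×9, …, 7×2, 8×1) = 27
P[10] = max(1×27, 2×18, 3×12, …, 8×2, 9×1) = 36
P[11] = max(1×36, 2×27, 3×18, …, 9×2, 10×1) = 54
P[12] = max(1×54, 2×36, 3×27, …, 10×2, 11×1) = 81
P[13] = max(1×81, 2×54, 3×36, …, 11×2, 12×1) = 108
One optimal split: 3 + 3 + 3 + 2 + 2; product 3×3×3×2×2 = 108.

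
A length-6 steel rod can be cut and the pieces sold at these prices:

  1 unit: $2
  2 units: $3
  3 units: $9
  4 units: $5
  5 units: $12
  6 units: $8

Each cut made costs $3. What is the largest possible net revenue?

Let net[k] be the best obtainable value from length k. For each k, try every first piece i and keep the best of price[i] + net[k−i] minus the 3 cut fee when i<k.
net[1] = 2
net[2] = 3
net[3] = 9
net[4] = 8  (first piece 1, then net[3]=9)
net[5] = 12
net[6] = 15  (first piece 3, then net[3]=9)
One optimal plan: pieces 3 + 3 (1 cut) → $18 − $3 = $15.

15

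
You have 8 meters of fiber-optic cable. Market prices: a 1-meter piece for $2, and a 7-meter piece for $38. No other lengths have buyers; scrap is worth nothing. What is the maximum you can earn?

Build r[k] bottom-up: r[k] = max over allowed piece i of (p[i] + r[k−i]).
r[1] = 2
r[2] = 4  (first piece 1, then r[1]=2)
r[3] = 6  (first piece 1, then r[2]=4)
r[4] = 8  (first piece 1, then r[3]=6)
r[5] = 10  (first piece 1, then r[4]=8)
r[6] = 12  (first piece 1, then r[5]=10)
r[7] = max(2+12, 38+0) = 38
r[8] = max(2+38, 38+2) = 40
One optimal cutting: 7 + 1 → $40.

40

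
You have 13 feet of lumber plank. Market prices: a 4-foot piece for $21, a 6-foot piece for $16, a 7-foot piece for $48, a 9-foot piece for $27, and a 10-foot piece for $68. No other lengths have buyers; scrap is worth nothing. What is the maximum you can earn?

Consider every possible first cut. best[k] is the best of p[i]+best[k−i] over all sellable i≤k.
best[1] = 0
best[2] = 0
best[3] = 0
best[4] = 21
best[5] = 21
best[6] = max(21+0, 16+0) = 21
best[7] = max(21+0, 16+0, 48+0) = 48
best[8] = max(21+21, 16+0, 48+0) = 48
best[9] = max(21+21, 16+0, 48+0, 27+0) = 48
best[10] = max(21+21, 16+21, 48+0, 27+0, 68+0) = 68
best[11] = max(21+48, 16+21, 48+21, 27+0, 68+0) = 69
best[12] = max(21+48, 16+21, 48+21, 27+0, 68+0) = 69
best[13] = max(21+48, 16+48, 48+21, 27+21, 68+0) = 69
One optimal cutting: pieces 7 + 4 with 2 feet of scrap → $69.

69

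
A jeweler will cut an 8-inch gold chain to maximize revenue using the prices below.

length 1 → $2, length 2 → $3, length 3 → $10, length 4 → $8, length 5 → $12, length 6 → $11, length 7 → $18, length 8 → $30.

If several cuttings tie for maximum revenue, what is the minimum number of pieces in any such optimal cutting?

1

Consider every possible first cut. r[k] is the best of p[i]+r[k−i] over all sellable i≤k.
r[1] = 2
r[2] = 4  (first piece 1, then r[1]=2)
r[3] = 10
r[4] = 12  (first piece 1, then r[3]=10)
r[5] = 14  (first piece 1, then r[4]=12)
r[6] = 20  (first piece 3, then r[3]=10)
r[7] = 22  (first piece 1, then r[6]=20)
r[8] = 30
Maximum revenue is $30.
Now minimize piece count subject to staying optimal: for each k, pieces[k] = 1 + min over i with p[i]+r[k−i]=r[k] of pieces[k−i].
pieces[5] = 3
pieces[6] = 2
pieces[7] = 3
pieces[8] = 1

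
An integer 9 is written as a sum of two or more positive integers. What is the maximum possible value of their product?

Let g[k] be the best product for length k (with at least one cut). For each first piece i, the rest contributes max(k−i, g[k−i]).
Small cases: g[2]=1, g[3]=2, g[4]=4.
g[5] = max(1×4, 2×3, 3×2, 4×1) = 6
g[6] = max(1×6, 2×4, 3×3, 4×2, 5×1) = 9
g[7] = max(1×9, 2×6, 3×4, 4×3, 5×2, 6×1) = 12
g[8] = max(1×12, 2×9, 3×6, …, 6×2, 7×1) = 18
g[9] = max(1×18, 2×12, 3×9, …, 7×2, 8×1) = 27
One optimal split: 3 + 3 + 3; product 3×3×3 = 27.

27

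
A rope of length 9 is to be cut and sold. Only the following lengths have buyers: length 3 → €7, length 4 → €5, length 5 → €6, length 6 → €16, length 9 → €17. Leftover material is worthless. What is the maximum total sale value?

23

Let r[k] be the best obtainable value from length k. For each k, try every first piece i and keep the best of price[i] + r[k−i].
r[1] = 0
r[2] = 0
r[3] = 7
r[4] = 7
r[5] = 7
r[6] = 16
r[7] = 16
r[8] = 16
r[9] = 23  (first piece 3, then r[6]=16)
One optimal cutting: 6 + 3 → €23.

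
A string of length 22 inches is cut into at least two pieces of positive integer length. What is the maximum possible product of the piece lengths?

2916

Let m[k] be the best product for length k (with at least one cut). For each first piece i, the rest contributes max(k−i, m[k−i]).
m[2] = 1*max(1,0) = 1*1 = 1
m[3] = max(1*2, 2*1) = 2
m[4] = max(1*3, 2*2, 3*1) = 4
m[5] = max(1*4, 2*3, 3*2, 4*1) = 6
m[6] = max(1*6, 2*4, 3*3, 4*2, 5*1) = 9
m[7] = max(1*9, 2*6, 3*4, 4*3, 5*2, 6*1) = 12
m[8] = max(1*12, 2*9, 3*6, …, 6*2, 7*1) = 18
m[9] = max(1*18, 2*12, 3*9, …, 7*2, 8*1) = 27
m[10] = max(1*27, 2*18, 3*12, …, 8*2, 9*1) = 36
m[11] = max(1*36, 2*27, 3*18, …, 9*2, 10*1) = 54
m[12] = max(1*54, 2*36, 3*27, …, 10*2, 11*1) = 81
m[13] = max(1*81, 2*54, 3*36, …, 11*2, 12*1) = 108
m[14] = max(1*108, 2*81, 3*54, …, 12*2, 13*1) = 162
m[15] = max(1*162, 2*108, 3*81, …, 13*2, 14*1) = 243
m[16] = max(1*243, 2*162, 3*108, …, 14*2, 15*1) = 324
m[17] = max(1*324, 2*243, 3*162, …, 15*2, 16*1) = 486
m[18] = max(1*486, 2*324, 3*243, …, 16*2, 17*1) = 729
m[19] = max(1*729, 2*486, 3*324, …, 17*2, 18*1) = 972
m[20] = max(1*972, 2*729, 3*486, …, 18*2, 19*1) = 1458
m[21] = max(1*1458, 2*972, 3*729, …, 19*2, 20*1) = 2187
m[22] = max(1*2187, 2*1458, 3*972, …, 20*2, 21*1) = 2916
One optimal split: 3 + 3 + 3 + 3 + 3 + 3 + 2 + 2; product 3*3*3*3*3*3*2*2 = 2916.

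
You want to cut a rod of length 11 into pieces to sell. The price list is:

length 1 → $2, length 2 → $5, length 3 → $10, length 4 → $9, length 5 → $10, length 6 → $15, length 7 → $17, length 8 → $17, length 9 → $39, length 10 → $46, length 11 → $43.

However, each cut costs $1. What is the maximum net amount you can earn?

47

Consider every possible first cut. v[k] is the best of p[i]+v[k−i] over all sellable i≤k, charging 1 whenever i<k.
v[1] = 2
v[2] = 5
v[3] = 10
v[4] = 11  (first piece 1, then v[3]=10)
v[5] = 14  (first piece 2, then v[3]=10)
v[6] = 19  (first piece 3, then v[3]=10)
v[7] = 20  (first piece 1, then v[6]=19)
v[8] = 23  (first piece 2, then v[6]=19)
v[9] = 39
v[10] = 46
v[11] = 47  (first piece 1, then v[10]=46)
One optimal plan: pieces 10 + 1 (1 cut) → $48 − $1 = $47.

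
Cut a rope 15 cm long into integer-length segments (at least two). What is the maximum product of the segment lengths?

Fill f[k] for k=2..15: at each k try every first piece i and multiply by the better of (k−i) uncut or f[k−i].
f[2] = 1*max(1,0) = 1*1 = 1
f[3] = 1*max(2,1) = 1*2 = 2
f[4] = 2*max(2,1) = 2*2 = 4
f[5] = 2*max(3,2) = 2*3 = 6
f[6] = 3*max(3,2) = 3*3 = 9
f[7] = 2*max(5,6) = 2*6 = 12
f[8] = 2*max(6,9) = 2*9 = 18
f[9] = 3*max(6,9) = 3*9 = 27
f[10] = 2*max(8,18) = 2*18 = 36
f[11] = 2*max(9,27) = 2*27 = 54
f[12] = 3*max(9,27) = 3*27 = 81
f[13] = 2*max(11,54) = 2*54 = 108
f[14] = 2*max(12,81) = 2*81 = 162
f[15] = 3*max(12,81) = 3*81 = 243
One optimal split: 3 + 3 + 3 + 3 + 3; product 3*3*3*3*3 = 243.

243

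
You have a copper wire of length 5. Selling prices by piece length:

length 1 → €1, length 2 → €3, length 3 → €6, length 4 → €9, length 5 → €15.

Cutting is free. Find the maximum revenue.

15

Let R[k] be the best obtainable value from length k. For each k, try every first piece i and keep the best of price[i] + R[k−i].
R[1] = 1
R[2] = max(1+1, 3+0) = 3
R[3] = max(1+3, 3+1, 6+0) = 6
R[4] = max(1+6, 3+3, 6+1, 9+0) = 9
R[5] = max(1+9, 3+6, 6+3, 9+1, 15+0) = 15
Best is to sell the whole 5-meter piece uncut for €15.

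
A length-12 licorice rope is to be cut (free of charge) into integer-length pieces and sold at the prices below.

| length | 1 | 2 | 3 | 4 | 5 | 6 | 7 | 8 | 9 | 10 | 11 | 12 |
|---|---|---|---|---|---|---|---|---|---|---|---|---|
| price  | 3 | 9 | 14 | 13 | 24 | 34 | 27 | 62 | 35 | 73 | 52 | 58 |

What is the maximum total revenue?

82

Build v[k] bottom-up: v[k] = max over allowed piece i of (p[i] + v[k−i]).
v[1] = 3
v[2] = 9
v[3] = 14
v[4] = 18  (first piece 2, then v[2]=9)
v[5] = 24
v[6] = 34
v[7] = 37  (first piece 1, then v[6]=34)
v[8] = 62
v[9] = 65  (first piece 1, then v[8]=62)
v[10] = 73
v[11] = 76  (first piece 1, then v[10]=73)
v[12] = 82  (first piece 2, then v[10]=73)
One optimal cutting: 10 + 2 → ¢73 + ¢9 = ¢82.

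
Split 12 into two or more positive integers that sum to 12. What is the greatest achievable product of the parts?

81

Define f[k] = max over 1≤i<k of i · max(k−i, f[k−i]); the inner max lets the remainder stay uncut if that's better.
f[2] = 1·max(1,0) = 1·1 = 1
f[3] = 1·max(2,1) = 1·2 = 2
f[4] = 2·max(2,1) = 2·2 = 4
f[5] = 2·max(3,2) = 2·3 = 6
f[6] = 3·max(3,2) = 3·3 = 9
f[7] = 2·max(5,6) = 2·6 = 12
f[8] = 2·max(6,9) = 2·9 = 18
f[9] = 3·max(6,9) = 3·9 = 27
f[10] = 2·max(8,18) = 2·18 = 36
f[11] = 2·max(9,27) = 2·27 = 54
f[12] = 3·max(9,27) = 3·27 = 81
One optimal split: 3 + 3 + 3 + 3; product 3·3·3·3 = 81.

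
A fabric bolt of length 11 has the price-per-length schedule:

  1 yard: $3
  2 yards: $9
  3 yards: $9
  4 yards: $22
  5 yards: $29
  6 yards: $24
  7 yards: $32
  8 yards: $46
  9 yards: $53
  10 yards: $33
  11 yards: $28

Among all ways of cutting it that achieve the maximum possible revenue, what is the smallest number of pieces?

Let r[k] be the best obtainable value from length k. For each k, try every first piece i and keep the best of price[i] + r[k−i].
r[1] = 3
r[2] = max(3+3, 9+0) = 9
r[3] = max(3+9, 9+3, 9+0) = 12
r[4] = max(3+12, 9+9, 9+3, 22+0) = 22
r[5] = max(3+22, 9+12, 9+9, 22+3, 29+0) = 29
r[6] = max(3+29, 9+22, 9+12, 22+9, 29+3, 24+0) = 32
r[7] = max(3+32, 9+29, 9+22, …, 24+3, 32+0) = 38
r[8] = max(3+38, 9+32, 9+29, …, 32+3, 46+0) = 46
r[9] = max(3+46, 9+38, 9+32, …, 46+3, 53+0) = 53
r[10] = max(3+53, 9+46, 9+38, …, 53+3, 33+0) = 58
r[11] = max(3+58, 9+53, 9+46, …, 33+3, 28+0) = 62
Maximum revenue is $62.
Now minimize piece count subject to staying optimal: for each k, pieces[k] = 1 + min over i with p[i]+r[k−i]=r[k] of pieces[k−i].
pieces[8] = 1
pieces[9] = 1
pieces[10] = 2
pieces[11] = 2

2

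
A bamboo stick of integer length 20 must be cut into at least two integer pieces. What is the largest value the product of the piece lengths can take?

1458

Fill g[k] for k=2..20: at each k try every first piece i and multiply by the better of (k−i) uncut or g[k−i].
g[2] = 1×max(1,0) = 1×1 = 1
g[3] = 1×max(2,1) = 1×2 = 2
g[4] = 2×max(2,1) = 2×2 = 4
g[5] = 2×max(3,2) = 2×3 = 6
g[6] = 3×max(3,2) = 3×3 = 9
g[7] = 2×max(5,6) = 2×6 = 12
g[8] = 2×max(6,9) = 2×9 = 18
g[9] = 3×max(6,9) = 3×9 = 27
g[10] = 2×max(8,18) = 2×18 = 36
g[11] = 2×max(9,27) = 2×27 = 54
g[12] = 3×max(9,27) = 3×27 = 81
g[13] = 2×max(11,54) = 2×54 = 108
g[14] = 2×max(12,81) = 2×81 = 162
g[15] = 3×max(12,81) = 3×81 = 243
g[16] = 2×max(14,162) = 2×162 = 324
g[17] = 2×max(15,243) = 2×243 = 486
g[18] = 3×max(15,243) = 3×243 = 729
g[19] = 2×max(17,486) = 2×486 = 972
g[20] = 2×max(18,729) = 2×729 = 1458
One optimal split: 3 + 3 + 3 + 3 + 3 + 3 + 2; product 3×3×3×3×3×3×2 = 1458.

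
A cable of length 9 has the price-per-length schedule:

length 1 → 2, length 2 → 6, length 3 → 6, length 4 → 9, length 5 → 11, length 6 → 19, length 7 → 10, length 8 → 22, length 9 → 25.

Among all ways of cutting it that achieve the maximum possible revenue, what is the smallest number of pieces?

3

Consider every possible first cut. r[k] is the best of p[i]+r[k−i] over all sellable i≤k.
r[1] = 2
r[2] = 6
r[3] = 8  (first piece 1, then r[2]=6)
r[4] = 12  (first piece 2, then r[2]=6)
r[5] = 14  (first piece 1, then r[4]=12)
r[6] = 19
r[7] = 21  (first piece 1, then r[6]=19)
r[8] = 25  (first piece 2, then r[6]=19)
r[9] = 27  (first piece 1, then r[8]=25)
Maximum revenue is 27.
Now minimize piece count subject to staying optimal: for each k, pieces[k] = 1 + min over i with p[i]+r[k−i]=r[k] of pieces[k−i].
pieces[6] = 1
pieces[7] = 2
pieces[8] = 2
pieces[9] = 3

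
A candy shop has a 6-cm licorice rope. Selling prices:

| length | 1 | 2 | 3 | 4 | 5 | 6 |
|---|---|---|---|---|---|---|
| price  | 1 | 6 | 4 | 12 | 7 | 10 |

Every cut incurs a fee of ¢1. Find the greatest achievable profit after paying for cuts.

17

Build v[k] bottom-up: v[k] = max over allowed piece i of (p[i] + v[k−i]) − 1 per cut.
v[1] = 1
v[2] = max(1+1-1, 6+0) = 6
v[3] = max(1+6-1, 6+1-1, 4+0) = 6
v[4] = max(1+6-1, 6+6-1, 4+1-1, 12+0) = 12
v[5] = max(1+12-1, 6+6-1, 4+6-1, 12+1-1, 7+0) = 12
v[6] = max(1+12-1, 6+12-1, 4+6-1, 12+6-1, 7+1-1, 10+0) = 17
One optimal plan: pieces 4 + 2 (1 cut) → ¢18 − ¢1 = ¢17.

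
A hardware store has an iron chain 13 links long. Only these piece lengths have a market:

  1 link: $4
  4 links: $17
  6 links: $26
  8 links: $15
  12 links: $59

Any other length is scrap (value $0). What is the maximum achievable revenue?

Let r[k] be the best obtainable value from length k. For each k, try every first piece i and keep the best of price[i] + r[k−i].
r[1] = 4
r[2] = 8  (first piece 1, then r[1]=4)
r[3] = 12  (first piece 1, then r[2]=8)
r[4] = max(4+12, 17+0) = 17
r[5] = max(4+17, 17+4) = 21
r[6] = max(4+21, 17+8, 26+0) = 26
r[7] = max(4+26, 17+12, 26+4) = 30
r[8] = max(4+30, 17+17, 26+8, 15+0) = 34
r[9] = max(4+34, 17+21, 26+12, 15+4) = 38
r[10] = max(4+38, 17+26, 26+17, 15+8) = 43
r[11] = max(4+43, 17+30, 26+21, 15+12) = 47
r[12] = max(4+47, 17+34, 26+26, 15+17, 59+0) = 59
r[13] = max(4+59, 17+38, 26+30, 15+21, 59+4) = 63
One optimal cutting: 12 + 1 → $63.

63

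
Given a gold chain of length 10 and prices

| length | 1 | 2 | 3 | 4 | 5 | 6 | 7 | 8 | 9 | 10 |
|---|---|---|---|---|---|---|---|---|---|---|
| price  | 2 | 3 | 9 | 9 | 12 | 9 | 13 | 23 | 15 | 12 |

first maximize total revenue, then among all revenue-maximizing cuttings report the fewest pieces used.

4

Let r[k] be the best obtainable value from length k. For each k, try every first piece i and keep the best of price[i] + r[k−i].
r[1] = 2
r[2] = max(2+2, 3+0) = 4
r[3] = max(2+4, 3+2, 9+0) = 9
r[4] = max(2+9, 3+4, 9+2, 9+0) = 11
r[5] = max(2+11, 3+9, 9+4, 9+2, 12+0) = 13
r[6] = max(2+13, 3+11, 9+9, 9+4, 12+2, 9+0) = 18
r[7] = max(2+18, 3+13, 9+11, …, 9+2, 13+0) = 20
r[8] = max(2+20, 3+18, 9+13, …, 13+2, 23+0) = 23
r[9] = max(2+23, 3+20, 9+18, …, 23+2, 15+0) = 27
r[10] = max(2+27, 3+23, 9+20, …, 15+2, 12+0) = 29
Maximum revenue is $29.
Now minimize piece count subject to staying optimal: for each k, pieces[k] = 1 + min over i with p[i]+r[k−i]=r[k] of pieces[k−i].
pieces[7] = 3
pieces[8] = 1
pieces[9] = 3
pieces[10] = 4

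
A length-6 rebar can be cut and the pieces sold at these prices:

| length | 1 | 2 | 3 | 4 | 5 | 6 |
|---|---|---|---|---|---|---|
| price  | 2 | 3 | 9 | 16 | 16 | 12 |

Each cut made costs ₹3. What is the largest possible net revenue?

16

Let net[k] be the best obtainable value from length k. For each k, try every first piece i and keep the best of price[i] + net[k−i] minus the 3 cut fee when i<k.
net[1] = 2
net[2] = 3
net[3] = 9
net[4] = 16
net[5] = 16
net[6] = 16  (first piece 2, then net[4]=16)
One optimal plan: pieces 4 + 2 (1 cut) → ₹19 − ₹3 = ₹16.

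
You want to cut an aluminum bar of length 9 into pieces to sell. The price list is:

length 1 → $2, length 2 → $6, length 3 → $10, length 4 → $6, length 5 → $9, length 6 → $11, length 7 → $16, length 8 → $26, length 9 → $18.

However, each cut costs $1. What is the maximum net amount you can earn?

28

Let v[k] be the best obtainable value from length k. For each k, try every first piece i and keep the best of price[i] + v[k−i] minus the 1 cut fee when i<k.
v[1] = 2
v[2] = max(2+2-1, 6+0) = 6
v[3] = max(2+6-1, 6+2-1, 10+0) = 10
v[4] = max(2+10-1, 6+6-1, 10+2-1, 6+0) = 11
v[5] = max(2+11-1, 6+10-1, 10+6-1, 6+2-1, 9+0) = 15
v[6] = max(2+15-1, 6+11-1, 10+10-1, 6+6-1, 9+2-1, 11+0) = 19
v[7] = max(2+19-1, 6+15-1, 10+11-1, …, 11+2-1, 16+0) = 20
v[8] = max(2+20-1, 6+19-1, 10+15-1, …, 16+2-1, 26+0) = 26
v[9] = max(2+26-1, 6+20-1, 10+19-1, …, 26+2-1, 18+0) = 28
One optimal plan: pieces 3 + 3 + 3 (2 cuts) → $30 − $2 = $28.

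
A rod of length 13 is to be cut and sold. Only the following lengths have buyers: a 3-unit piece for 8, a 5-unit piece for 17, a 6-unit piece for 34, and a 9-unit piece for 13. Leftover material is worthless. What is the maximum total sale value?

Consider every possible first cut. f[k] is the best of p[i]+f[k−i] over all sellable i≤k.
f[1] = 0
f[2] = 0
f[3] = 8
f[4] = 8
f[5] = max(8+0, 17+0) = 17
f[6] = max(8+8, 17+0, 34+0) = 34
f[7] = max(8+8, 17+0, 34+0) = 34
f[8] = max(8+17, 17+8, 34+0) = 34
f[9] = max(8+34, 17+8, 34+8, 13+0) = 42
f[10] = max(8+34, 17+17, 34+8, 13+0) = 42
f[11] = max(8+34, 17+34, 34+17, 13+0) = 51
f[12] = max(8+42, 17+34, 34+34, 13+8) = 68
f[13] = max(8+42, 17+34, 34+34, 13+8) = 68
One optimal cutting: pieces 6 + 6 with 1 unit of scrap → 68.

68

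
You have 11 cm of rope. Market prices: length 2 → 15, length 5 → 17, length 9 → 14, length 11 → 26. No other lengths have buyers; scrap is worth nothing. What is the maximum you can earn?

Consider every possible first cut. f[k] is the best of p[i]+f[k−i] over all sellable i≤k.
f[1] = 0
f[2] = 15
f[3] = 15
f[4] = 30  (first piece 2, then f[2]=15)
f[5] = max(15+15, 17+0) = 30
f[6] = max(15+30, 17+0) = 45
f[7] = max(15+30, 17+15) = 45
f[8] = max(15+45, 17+15) = 60
f[9] = max(15+45, 17+30, 14+0) = 60
f[10] = max(15+60, 17+30, 14+0) = 75
f[11] = max(15+60, 17+45, 14+15, 26+0) = 75
One optimal cutting: pieces 2 + 2 + 2 + 2 + 2 with 1 cm of scrap → 75.

75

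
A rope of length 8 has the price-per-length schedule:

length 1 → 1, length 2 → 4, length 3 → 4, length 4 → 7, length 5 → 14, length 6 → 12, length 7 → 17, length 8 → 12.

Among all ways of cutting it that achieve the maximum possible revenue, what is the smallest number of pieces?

Consider every possible first cut. r[k] is the best of p[i]+r[k−i] over all sellable i≤k.
r[1] = 1
r[2] = max(1+1, 4+0) = 4
r[3] = max(1+4, 4+1, 4+0) = 5
r[4] = max(1+5, 4+4, 4+1, 7+0) = 8
r[5] = max(1+8, 4+5, 4+4, 7+1, 14+0) = 14
r[6] = max(1+14, 4+8, 4+5, 7+4, 14+1, 12+0) = 15
r[7] = max(1+15, 4+14, 4+8, …, 12+1, 17+0) = 18
r[8] = max(1+18, 4+15, 4+14, …, 17+1, 12+0) = 19
Maximum revenue is 19.
Now minimize piece count subject to staying optimal: for each k, pieces[k] = 1 + min over i with p[i]+r[k−i]=r[k] of pieces[k−i].
pieces[5] = 1
pieces[6] = 2
pieces[7] = 2
pieces[8] = 3

3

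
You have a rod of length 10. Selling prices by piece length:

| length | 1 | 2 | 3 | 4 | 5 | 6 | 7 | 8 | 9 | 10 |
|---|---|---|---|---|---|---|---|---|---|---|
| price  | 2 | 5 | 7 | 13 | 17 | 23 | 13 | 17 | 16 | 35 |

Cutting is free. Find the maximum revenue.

Consider every possible first cut. r[k] is the best of p[i]+r[k−i] over all sellable i≤k.
r[1] = 2
r[2] = max(2+2, 5+0) = 5
r[3] = max(2+5, 5+2, 7+0) = 7
r[4] = max(2+7, 5+5, 7+2, 13+0) = 13
r[5] = max(2+13, 5+7, 7+5, 13+2, 17+0) = 17
r[6] = max(2+17, 5+13, 7+7, 13+5, 17+2, 23+0) = 23
r[7] = max(2+23, 5+17, 7+13, …, 23+2, 13+0) = 25
r[8] = max(2+25, 5+23, 7+17, …, 13+2, 17+0) = 28
r[9] = max(2+28, 5+25, 7+23, …, 17+2, 16+0) = 30
r[10] = max(2+30, 5+28, 7+25, …, 16+2, 35+0) = 36
One optimal cutting: 6 + 4 → $23 + $13 = $36.

36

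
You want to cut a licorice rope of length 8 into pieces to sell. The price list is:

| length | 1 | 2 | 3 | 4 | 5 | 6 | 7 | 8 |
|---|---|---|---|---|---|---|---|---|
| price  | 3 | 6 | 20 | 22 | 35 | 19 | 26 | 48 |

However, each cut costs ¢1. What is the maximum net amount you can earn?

Build net[k] bottom-up: net[k] = max over allowed piece i of (p[i] + net[k−i]) − 1 per cut.
net[1] = 3
net[2] = max(3+3-1, 6+0) = 6
net[3] = max(3+6-1, 6+3-1, 20+0) = 20
net[4] = max(3+20-1, 6+6-1, 20+3-1, 22+0) = 22
net[5] = max(3+22-1, 6+20-1, 20+6-1, 22+3-1, 35+0) = 35
net[6] = max(3+35-1, 6+22-1, 20+20-1, 22+6-1, 35+3-1, 19+0) = 39
net[7] = max(3+39-1, 6+35-1, 20+22-1, …, 19+3-1, 26+0) = 41
net[8] = max(3+41-1, 6+39-1, 20+35-1, …, 26+3-1, 48+0) = 54
One optimal plan: pieces 5 + 3 (1 cut) → ¢55 − ¢1 = ¢54.

54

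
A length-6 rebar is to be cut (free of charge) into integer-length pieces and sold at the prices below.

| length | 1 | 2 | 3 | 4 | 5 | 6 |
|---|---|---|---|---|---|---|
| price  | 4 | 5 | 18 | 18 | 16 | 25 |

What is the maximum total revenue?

36

Let v[k] be the best obtainable value from length k. For each k, try every first piece i and keep the best of price[i] + v[k−i].
v[1] = 4
v[2] = max(4+4, 5+0) = 8
v[3] = max(4+8, 5+4, 18+0) = 18
v[4] = max(4+18, 5+8, 18+4, 18+0) = 22
v[5] = max(4+22, 5+18, 18+8, 18+4, 16+0) = 26
v[6] = max(4+26, 5+22, 18+18, 18+8, 16+4, 25+0) = 36
One optimal cutting: 3 + 3 → ₹18 + ₹18 = ₹36.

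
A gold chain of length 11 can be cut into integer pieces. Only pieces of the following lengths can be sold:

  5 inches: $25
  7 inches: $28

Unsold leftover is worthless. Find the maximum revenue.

Let f[k] be the best obtainable value from length k. For each k, try every first piece i and keep the best of price[i] + f[k−i].
f[1] = 0
f[2] = 0
f[3] = 0
f[4] = 0
f[5] = 25
f[6] = 25
f[7] = 28
f[8] = 28
f[9] = 28
f[10] = 50  (first piece 5, then f[5]=25)
f[11] = 50
One optimal cutting: pieces 5 + 5 with 1 inch of scrap → $50.

50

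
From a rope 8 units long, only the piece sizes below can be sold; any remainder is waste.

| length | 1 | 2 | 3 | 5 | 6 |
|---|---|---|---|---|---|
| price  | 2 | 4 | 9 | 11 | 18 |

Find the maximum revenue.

Build r[k] bottom-up: r[k] = max over allowed piece i of (p[i] + r[k−i]).
r[1] = 2
r[2] = 4  (first piece 1, then r[1]=2)
r[3] = 9
r[4] = 11  (first piece 1, then r[3]=9)
r[5] = 13  (first piece 1, then r[4]=11)
r[6] = 18  (first piece 3, then r[3]=9)
r[7] = 20  (first piece 1, then r[6]=18)
r[8] = 22  (first piece 1, then r[7]=20)
One optimal cutting: 3 + 3 + 1 + 1 → €22.

22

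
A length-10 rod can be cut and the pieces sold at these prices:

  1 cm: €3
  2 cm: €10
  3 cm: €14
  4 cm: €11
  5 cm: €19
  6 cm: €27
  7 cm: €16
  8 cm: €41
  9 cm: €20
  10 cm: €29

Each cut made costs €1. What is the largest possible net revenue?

50

Consider every possible first cut. r[k] is the best of p[i]+r[k−i] over all sellable i≤k, charging 1 whenever i<k.
r[1] = 3
r[2] = max(3+3-1, 10+0) = 10
r[3] = max(3+10-1, 10+3-1, 14+0) = 14
r[4] = max(3+14-1, 10+10-1, 14+3-1, 11+0) = 19
r[5] = max(3+19-1, 10+14-1, 14+10-1, 11+3-1, 19+0) = 23
r[6] = max(3+23-1, 10+19-1, 14+14-1, 11+10-1, 19+3-1, 27+0) = 28
r[7] = max(3+28-1, 10+23-1, 14+19-1, …, 27+3-1, 16+0) = 32
r[8] = max(3+32-1, 10+28-1, 14+23-1, …, 16+3-1, 41+0) = 41
r[9] = max(3+41-1, 10+32-1, 14+28-1, …, 41+3-1, 20+0) = 43
r[10] = max(3+43-1, 10+41-1, 14+32-1, …, 20+3-1, 29+0) = 50
One optimal plan: pieces 8 + 2 (1 cut) → €51 − €1 = €50.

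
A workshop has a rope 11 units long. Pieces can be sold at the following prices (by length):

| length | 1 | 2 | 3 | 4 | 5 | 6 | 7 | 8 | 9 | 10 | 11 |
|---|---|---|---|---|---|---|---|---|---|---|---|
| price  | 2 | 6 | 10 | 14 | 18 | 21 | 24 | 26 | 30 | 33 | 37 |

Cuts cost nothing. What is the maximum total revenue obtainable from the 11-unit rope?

Consider every possible first cut. r[k] is the best of p[i]+r[k−i] over all sellable i≤k.
r[1] = 2
r[2] = 6
r[3] = 10
r[4] = 14
r[5] = 18
r[6] = 21
r[7] = 24  (first piece 2, then r[5]=18)
r[8] = 28  (first piece 3, then r[5]=18)
r[9] = 32  (first piece 4, then r[5]=18)
r[10] = 36  (first piece 5, then r[5]=18)
r[11] = 39  (first piece 5, then r[6]=21)
One optimal cutting: 6 + 5 → $21 + $18 = $39.

39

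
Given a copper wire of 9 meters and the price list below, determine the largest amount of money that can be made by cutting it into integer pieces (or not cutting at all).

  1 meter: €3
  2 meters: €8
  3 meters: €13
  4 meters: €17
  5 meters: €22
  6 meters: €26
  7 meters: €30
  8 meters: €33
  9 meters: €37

Build r[k] bottom-up: r[k] = max over allowed piece i of (p[i] + r[k−i]).
r[1] = 3
r[2] = max(3+3, 8+0) = 8
r[3] = max(3+8, 8+3, 13+0) = 13
r[4] = max(3+13, 8+8, 13+3, 17+0) = 17
r[5] = max(3+17, 8+13, 13+8, 17+3, 22+0) = 22
r[6] = max(3+22, 8+17, 13+13, 17+8, 22+3, 26+0) = 26
r[7] = max(3+26, 8+22, 13+17, …, 26+3, 30+0) = 30
r[8] = max(3+30, 8+26, 13+22, …, 30+3, 33+0) = 35
r[9] = max(3+35, 8+30, 13+26, …, 33+3, 37+0) = 39
One optimal cutting: 3 + 3 + 3 → €13 + €13 + €13 = €39.

39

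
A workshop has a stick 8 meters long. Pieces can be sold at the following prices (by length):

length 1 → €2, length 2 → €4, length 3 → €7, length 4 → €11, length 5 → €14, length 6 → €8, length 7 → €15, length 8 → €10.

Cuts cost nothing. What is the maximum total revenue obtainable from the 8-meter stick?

Consider every possible first cut. R[k] is the best of p[i]+R[k−i] over all sellable i≤k.
R[1] = 2
R[2] = 4  (first piece 1, then R[1]=2)
R[3] = 7
R[4] = 11
R[5] = 14
R[6] = 16  (first piece 1, then R[5]=14)
R[7] = 18  (first piece 1, then R[6]=16)
R[8] = 22  (first piece 4, then R[4]=11)
One optimal cutting: 4 + 4 → €11 + €11 = €22.

22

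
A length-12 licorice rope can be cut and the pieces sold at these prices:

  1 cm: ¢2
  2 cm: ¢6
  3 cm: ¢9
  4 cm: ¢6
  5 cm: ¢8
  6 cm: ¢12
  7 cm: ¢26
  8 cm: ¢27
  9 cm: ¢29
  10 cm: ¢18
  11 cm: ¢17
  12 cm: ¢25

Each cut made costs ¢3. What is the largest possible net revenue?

35

Build v[k] bottom-up: v[k] = max over allowed piece i of (p[i] + v[k−i]) − 3 per cut.
v[1] = 2
v[2] = 6
v[3] = 9
v[4] = 9  (first piece 2, then v[2]=6)
v[5] = 12  (first piece 2, then v[3]=9)
v[6] = 15  (first piece 3, then v[3]=9)
v[7] = 26
v[8] = 27
v[9] = 29  (first piece 2, then v[7]=26)
v[10] = 32  (first piece 3, then v[7]=26)
v[11] = 33  (first piece 3, then v[8]=27)
v[12] = 35  (first piece 2, then v[10]=32)
One optimal plan: pieces 7 + 3 + 2 (2 cuts) → ¢41 − ¢6 = ¢35.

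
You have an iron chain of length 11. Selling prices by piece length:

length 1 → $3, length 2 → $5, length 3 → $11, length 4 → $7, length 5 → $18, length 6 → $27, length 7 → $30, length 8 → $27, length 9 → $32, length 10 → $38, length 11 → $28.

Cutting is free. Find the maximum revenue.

Build r[k] bottom-up: r[k] = max over allowed piece i of (p[i] + r[k−i]).
r[1] = 3
r[2] = max(3+3, 5+0) = 6
r[3] = max(3+6, 5+3, 11+0) = 11
r[4] = max(3+11, 5+6, 11+3, 7+0) = 14
r[5] = max(3+14, 5+11, 11+6, 7+3, 18+0) = 18
r[6] = max(3+18, 5+14, 11+11, 7+6, 18+3, 27+0) = 27
r[7] = max(3+27, 5+18, 11+14, …, 27+3, 30+0) = 30
r[8] = max(3+30, 5+27, 11+18, …, 30+3, 27+0) = 33
r[9] = max(3+33, 5+30, 11+27, …, 27+3, 32+0) = 38
r[10] = max(3+38, 5+33, 11+30, …, 32+3, 38+0) = 41
r[11] = max(3+41, 5+38, 11+33, …, 38+3, 28+0) = 45
One optimal cutting: 6 + 5 → $27 + $18 = $45.

45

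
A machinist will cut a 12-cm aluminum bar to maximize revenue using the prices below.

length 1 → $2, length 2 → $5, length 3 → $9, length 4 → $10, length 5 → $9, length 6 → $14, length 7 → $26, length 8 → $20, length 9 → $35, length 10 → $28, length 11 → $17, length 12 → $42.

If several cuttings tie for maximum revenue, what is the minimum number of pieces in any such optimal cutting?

Consider every possible first cut. r[k] is the best of p[i]+r[k−i] over all sellable i≤k.
r[1] = 2
r[2] = max(2+2, 5+0) = 5
r[3] = max(2+5, 5+2, 9+0) = 9
r[4] = max(2+9, 5+5, 9+2, 10+0) = 11
r[5] = max(2+11, 5+9, 9+5, 10+2, 9+0) = 14
r[6] = max(2+14, 5+11, 9+9, 10+5, 9+2, 14+0) = 18
r[7] = max(2+18, 5+14, 9+11, …, 14+2, 26+0) = 26
r[8] = max(2+26, 5+18, 9+14, …, 26+2, 20+0) = 28
r[9] = max(2+28, 5+26, 9+18, …, 20+2, 35+0) = 35
r[10] = max(2+35, 5+28, 9+26, …, 35+2, 28+0) = 37
r[11] = max(2+37, 5+35, 9+28, …, 28+2, 17+0) = 40
r[12] = max(2+40, 5+37, 9+35, …, 17+2, 42+0) = 44
Maximum revenue is $44.
Now minimize piece count subject to staying optimal: for each k, pieces[k] = 1 + min over i with p[i]+r[k−i]=r[k] of pieces[k−i].
pieces[9] = 1
pieces[10] = 2
pieces[11] = 2
pieces[12] = 2

2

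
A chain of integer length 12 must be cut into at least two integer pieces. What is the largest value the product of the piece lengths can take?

Let prod[k] be the best product for length k (with at least one cut). For each first piece i, the rest contributes max(k−i, prod[k−i]).
prod[2] = 1×max(1,0) = 1×1 = 1
prod[3] = 1×max(2,1) = 1×2 = 2
prod[4] = 2×max(2,1) = 2×2 = 4
prod[5] = 2×max(3,2) = 2×3 = 6
prod[6] = 3×max(3,2) = 3×3 = 9
prod[7] = 2×max(5,6) = 2×6 = 12
prod[8] = 2×max(6,9) = 2×9 = 18
prod[9] = 3×max(6,9) = 3×9 = 27
prod[10] = 2×max(8,18) = 2×18 = 36
prod[11] = 2×max(9,27) = 2×27 = 54
prod[12] = 3×max(9,27) = 3×27 = 81
One optimal split: 3 + 3 + 3 + 3; product 3×3×3×3 = 81.

81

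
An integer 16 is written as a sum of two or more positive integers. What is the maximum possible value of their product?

324

Define f[k] = max over 1≤i<k of i · max(k−i, f[k−i]); the inner max lets the remainder stay uncut if that's better.
f[2] = 1×max(1,0) = 1×1 = 1
f[3] = max(1×2, 2×1) = 2
f[4] = max(1×3, 2×2, 3×1) = 4
f[5] = max(1×4, 2×3, 3×2, 4×1) = 6
f[6] = max(1×6, 2×4, 3×3, 4×2, 5×1) = 9
f[7] = max(1×9, 2×6, 3×4, 4×3, 5×2, 6×1) = 12
f[8] = max(1×12, 2×9, 3×6, …, 6×2, 7×1) = 18
f[9] = max(1×18, 2×12, 3×9, …, 7×2, 8×1) = 27
f[10] = max(1×27, 2×18, 3×12, …, 8×2, 9×1) = 36
f[11] = max(1×36, 2×27, 3×18, …, 9×2, 10×1) = 54
f[12] = max(1×54, 2×36, 3×27, …, 10×2, 11×1) = 81
f[13] = max(1×81, 2×54, 3×36, …, 11×2, 12×1) = 108
f[14] = max(1×108, 2×81, 3×54, …, 12×2, 13×1) = 162
f[15] = max(1×162, 2×108, 3×81, …, 13×2, 14×1) = 243
f[16] = max(1×243, 2×162, 3×108, …, 14×2, 15×1) = 324
One optimal split: 3 + 3 + 3 + 3 + 2 + 2; product 3×3×3×3×2×2 = 324.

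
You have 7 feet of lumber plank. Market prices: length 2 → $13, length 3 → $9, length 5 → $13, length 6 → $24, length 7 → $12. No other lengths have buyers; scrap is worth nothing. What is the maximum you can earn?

Build best[k] bottom-up: best[k] = max over allowed piece i of (p[i] + best[k−i]).
best[1] = 0
best[2] = 13
best[3] = 13
best[4] = 26  (first piece 2, then best[2]=13)
best[5] = 26
best[6] = 39  (first piece 2, then best[4]=26)
best[7] = 39
One optimal cutting: pieces 2 + 2 + 2 with 1 foot of scrap → $39.

39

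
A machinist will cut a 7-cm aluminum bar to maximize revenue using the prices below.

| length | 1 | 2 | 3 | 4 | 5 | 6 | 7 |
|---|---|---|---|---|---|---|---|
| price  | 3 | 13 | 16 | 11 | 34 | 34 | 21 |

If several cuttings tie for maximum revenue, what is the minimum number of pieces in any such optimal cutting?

Consider every possible first cut. r[k] is the best of p[i]+r[k−i] over all sellable i≤k.
r[1] = 3
r[2] = max(3+3, 13+0) = 13
r[3] = max(3+13, 13+3, 16+0) = 16
r[4] = max(3+16, 13+13, 16+3, 11+0) = 26
r[5] = max(3+26, 13+16, 16+13, 11+3, 34+0) = 34
r[6] = max(3+34, 13+26, 16+16, 11+13, 34+3, 34+0) = 39
r[7] = max(3+39, 13+34, 16+26, …, 34+3, 21+0) = 47
Maximum revenue is $47.
Now minimize piece count subject to staying optimal: for each k, pieces[k] = 1 + min over i with p[i]+r[k−i]=r[k] of pieces[k−i].
pieces[4] = 2
pieces[5] = 1
pieces[6] = 3
pieces[7] = 2

2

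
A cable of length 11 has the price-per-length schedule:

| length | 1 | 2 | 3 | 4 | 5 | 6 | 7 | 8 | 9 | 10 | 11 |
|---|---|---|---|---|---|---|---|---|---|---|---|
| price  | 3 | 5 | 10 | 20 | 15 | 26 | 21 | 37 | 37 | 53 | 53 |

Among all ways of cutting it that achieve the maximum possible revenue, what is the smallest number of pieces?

2

Build r[k] bottom-up: r[k] = max over allowed piece i of (p[i] + r[k−i]).
r[1] = 3
r[2] = 6  (first piece 1, then r[1]=3)
r[3] = 10
r[4] = 20
r[5] = 23  (first piece 1, then r[4]=20)
r[6] = 26  (first piece 1, then r[5]=23)
r[7] = 30  (first piece 3, then r[4]=20)
r[8] = 40  (first piece 4, then r[4]=20)
r[9] = 43  (first piece 1, then r[8]=40)
r[10] = 53
r[11] = 56  (first piece 1, then r[10]=53)
Maximum revenue is $56.
Now minimize piece count subject to staying optimal: for each k, pieces[k] = 1 + min over i with p[i]+r[k−i]=r[k] of pieces[k−i].
pieces[8] = 2
pieces[9] = 3
pieces[10] = 1
pieces[11] = 2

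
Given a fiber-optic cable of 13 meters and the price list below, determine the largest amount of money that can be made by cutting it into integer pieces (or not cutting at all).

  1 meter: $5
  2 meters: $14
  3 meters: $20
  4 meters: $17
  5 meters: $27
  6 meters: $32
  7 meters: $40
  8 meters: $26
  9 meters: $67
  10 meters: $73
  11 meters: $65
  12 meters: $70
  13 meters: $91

95

Consider every possible first cut. best[k] is the best of p[i]+best[k−i] over all sellable i≤k.
best[1] = 5
best[2] = 14
best[3] = 20
best[4] = 28  (first piece 2, then best[2]=14)
best[5] = 34  (first piece 2, then best[3]=20)
best[6] = 42  (first piece 2, then best[4]=28)
best[7] = 48  (first piece 2, then best[5]=34)
best[8] = 56  (first piece 2, then best[6]=42)
best[9] = 67
best[10] = 73
best[11] = 81  (first piece 2, then best[9]=67)
best[12] = 87  (first piece 2, then best[10]=73)
best[13] = 95  (first piece 2, then best[11]=81)
One optimal cutting: 9 + 2 + 2 → $67 + $14 + $14 = $95.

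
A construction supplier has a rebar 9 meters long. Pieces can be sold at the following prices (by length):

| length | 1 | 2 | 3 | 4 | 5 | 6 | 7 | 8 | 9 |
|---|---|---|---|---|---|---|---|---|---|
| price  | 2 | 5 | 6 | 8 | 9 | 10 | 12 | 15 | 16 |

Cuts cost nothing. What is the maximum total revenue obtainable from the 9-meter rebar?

22

Let best[k] be the best obtainable value from length k. For each k, try every first piece i and keep the best of price[i] + best[k−i].
best[1] = 2
best[2] = max(2+2, 5+0) = 5
best[3] = max(2+5, 5+2, 6+0) = 7
best[4] = max(2+7, 5+5, 6+2, 8+0) = 10
best[5] = max(2+10, 5+7, 6+5, 8+2, 9+0) = 12
best[6] = max(2+12, 5+10, 6+7, 8+5, 9+2, 10+0) = 15
best[7] = max(2+15, 5+12, 6+10, …, 10+2, 12+0) = 17
best[8] = max(2+17, 5+15, 6+12, …, 12+2, 15+0) = 20
best[9] = max(2+20, 5+17, 6+15, …, 15+2, 16+0) = 22
One optimal cutting: 2 + 2 + 2 + 2 + 1 → ₹5 + ₹5 + ₹5 + ₹5 + ₹2 = ₹22.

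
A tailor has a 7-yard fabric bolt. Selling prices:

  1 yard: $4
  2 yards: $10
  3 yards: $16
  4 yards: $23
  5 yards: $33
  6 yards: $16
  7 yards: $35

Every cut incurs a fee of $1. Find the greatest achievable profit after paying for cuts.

Build net[k] bottom-up: net[k] = max over allowed piece i of (p[i] + net[k−i]) − 1 per cut.
net[1] = 4
net[2] = 10
net[3] = 16
net[4] = 23
net[5] = 33
net[6] = 36  (first piece 1, then net[5]=33)
net[7] = 42  (first piece 2, then net[5]=33)
One optimal plan: pieces 5 + 2 (1 cut) → $43 − $1 = $42.

42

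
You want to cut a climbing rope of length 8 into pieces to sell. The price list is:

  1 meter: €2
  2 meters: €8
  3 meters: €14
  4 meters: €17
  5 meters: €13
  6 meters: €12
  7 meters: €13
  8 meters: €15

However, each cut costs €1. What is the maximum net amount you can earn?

34

Consider every possible first cut. v[k] is the best of p[i]+v[k−i] over all sellable i≤k, charging 1 whenever i<k.
v[1] = 2
v[2] = 8
v[3] = 14
v[4] = 17
v[5] = 21  (first piece 2, then v[3]=14)
v[6] = 27  (first piece 3, then v[3]=14)
v[7] = 30  (first piece 3, then v[4]=17)
v[8] = 34  (first piece 2, then v[6]=27)
One optimal plan: pieces 3 + 3 + 2 (2 cuts) → €36 − €2 = €34.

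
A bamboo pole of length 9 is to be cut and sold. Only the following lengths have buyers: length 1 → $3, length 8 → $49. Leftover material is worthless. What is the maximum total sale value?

52

Build f[k] bottom-up: f[k] = max over allowed piece i of (p[i] + f[k−i]).
f[1] = 3
f[2] = 6  (first piece 1, then f[1]=3)
f[3] = 9  (first piece 1, then f[2]=6)
f[4] = 12  (first piece 1, then f[3]=9)
f[5] = 15  (first piece 1, then f[4]=12)
f[6] = 18  (first piece 1, then f[5]=15)
f[7] = 21  (first piece 1, then f[6]=18)
f[8] = 49
f[9] = 52  (first piece 1, then f[8]=49)
One optimal cutting: 8 + 1 → $52.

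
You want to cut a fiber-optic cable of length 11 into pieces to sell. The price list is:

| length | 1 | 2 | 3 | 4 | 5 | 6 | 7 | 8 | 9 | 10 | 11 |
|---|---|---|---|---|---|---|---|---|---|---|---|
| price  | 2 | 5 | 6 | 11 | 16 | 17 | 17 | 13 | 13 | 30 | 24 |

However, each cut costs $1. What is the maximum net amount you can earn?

32

Consider every possible first cut. net[k] is the best of p[i]+net[k−i] over all sellable i≤k, charging 1 whenever i<k.
net[1] = 2
net[2] = max(2+2-1, 5+0) = 5
net[3] = max(2+5-1, 5+2-1, 6+0) = 6
net[4] = max(2+6-1, 5+5-1, 6+2-1, 11+0) = 11
net[5] = max(2+11-1, 5+6-1, 6+5-1, 11+2-1, 16+0) = 16
net[6] = max(2+16-1, 5+11-1, 6+6-1, 11+5-1, 16+2-1, 17+0) = 17
net[7] = max(2+17-1, 5+16-1, 6+11-1, …, 17+2-1, 17+0) = 20
net[8] = max(2+20-1, 5+17-1, 6+16-1, …, 17+2-1, 13+0) = 21
net[9] = max(2+21-1, 5+20-1, 6+17-1, …, 13+2-1, 13+0) = 26
net[10] = max(2+26-1, 5+21-1, 6+20-1, …, 13+2-1, 30+0) = 31
net[11] = max(2+31-1, 5+26-1, 6+21-1, …, 30+2-1, 24+0) = 32
One optimal plan: pieces 5 + 5 + 1 (2 cuts) → $34 − $2 = $32.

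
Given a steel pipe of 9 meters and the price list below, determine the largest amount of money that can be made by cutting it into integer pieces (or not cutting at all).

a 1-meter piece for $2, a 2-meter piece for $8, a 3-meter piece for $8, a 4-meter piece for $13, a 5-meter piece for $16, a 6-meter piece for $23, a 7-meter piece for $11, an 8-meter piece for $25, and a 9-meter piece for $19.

Build r[k] bottom-up: r[k] = max over allowed piece i of (p[i] + r[k−i]).
r[1] = 2
r[2] = max(2+2, 8+0) = 8
r[3] = max(2+8, 8+2, 8+0) = 10
r[4] = max(2+10, 8+8, 8+2, 13+0) = 16
r[5] = max(2+16, 8+10, 8+8, 13+2, 16+0) = 18
r[6] = max(2+18, 8+16, 8+10, 13+8, 16+2, 23+0) = 24
r[7] = max(2+24, 8+18, 8+16, …, 23+2, 11+0) = 26
r[8] = max(2+26, 8+24, 8+18, …, 11+2, 25+0) = 32
r[9] = max(2+32, 8+26, 8+24, …, 25+2, 19+0) = 34
One optimal cutting: 2 + 2 + 2 + 2 + 1 → $8 + $8 + $8 + $8 + $2 = $34.

34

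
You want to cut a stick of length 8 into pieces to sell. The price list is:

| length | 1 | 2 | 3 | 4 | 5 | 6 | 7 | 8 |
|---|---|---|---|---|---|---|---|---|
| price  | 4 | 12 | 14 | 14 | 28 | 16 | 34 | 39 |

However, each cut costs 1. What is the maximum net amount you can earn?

Consider every possible first cut. r[k] is the best of p[i]+r[k−i] over all sellable i≤k, charging 1 whenever i<k.
r[1] = 4
r[2] = max(4+4-1, 12+0) = 12
r[3] = max(4+12-1, 12+4-1, 14+0) = 15
r[4] = max(4+15-1, 12+12-1, 14+4-1, 14+0) = 23
r[5] = max(4+23-1, 12+15-1, 14+12-1, 14+4-1, 28+0) = 28
r[6] = max(4+28-1, 12+23-1, 14+15-1, 14+12-1, 28+4-1, 16+0) = 34
r[7] = max(4+34-1, 12+28-1, 14+23-1, …, 16+4-1, 34+0) = 39
r[8] = max(4+39-1, 12+34-1, 14+28-1, …, 34+4-1, 39+0) = 45
One optimal plan: pieces 2 + 2 + 2 + 2 (3 cuts) → 48 − 3 = 45.

45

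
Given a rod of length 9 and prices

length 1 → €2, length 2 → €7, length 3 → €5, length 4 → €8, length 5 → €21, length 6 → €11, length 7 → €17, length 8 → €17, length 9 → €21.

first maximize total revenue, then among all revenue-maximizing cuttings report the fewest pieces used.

Let r[k] be the best obtainable value from length k. For each k, try every first piece i and keep the best of price[i] + r[k−i].
r[1] = 2
r[2] = max(2+2, 7+0) = 7
r[3] = max(2+7, 7+2, 5+0) = 9
r[4] = max(2+9, 7+7, 5+2, 8+0) = 14
r[5] = max(2+14, 7+9, 5+7, 8+2, 21+0) = 21
r[6] = max(2+21, 7+14, 5+9, 8+7, 21+2, 11+0) = 23
r[7] = max(2+23, 7+21, 5+14, …, 11+2, 17+0) = 28
r[8] = max(2+28, 7+23, 5+21, …, 17+2, 17+0) = 30
r[9] = max(2+30, 7+28, 5+23, …, 17+2, 21+0) = 35
Maximum revenue is €35.
Now minimize piece count subject to staying optimal: for each k, pieces[k] = 1 + min over i with p[i]+r[k−i]=r[k] of pieces[k−i].
pieces[6] = 2
pieces[7] = 2
pieces[8] = 3
pieces[9] = 3

3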